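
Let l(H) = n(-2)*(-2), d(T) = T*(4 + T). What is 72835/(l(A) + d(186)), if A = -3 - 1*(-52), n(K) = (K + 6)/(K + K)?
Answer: 72835/35342 ≈ 2.0609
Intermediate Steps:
n(K) = (6 + K)/(2*K) (n(K) = (6 + K)/((2*K)) = (6 + K)*(1/(2*K)) = (6 + K)/(2*K))
A = 49 (A = -3 + 52 = 49)
l(H) = 2 (l(H) = ((½)*(6 - 2)/(-2))*(-2) = ((½)*(-½)*4)*(-2) = -1*(-2) = 2)
72835/(l(A) + d(186)) = 72835/(2 + 186*(4 + 186)) = 72835/(2 + 186*190) = 72835/(2 + 35340) = 72835/35342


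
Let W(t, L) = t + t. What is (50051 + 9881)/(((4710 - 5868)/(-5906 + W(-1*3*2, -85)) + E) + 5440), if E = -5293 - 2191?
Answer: -177338788/6047617 ≈ -29.324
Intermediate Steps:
W(t, L) = 2*t
E = -7484
(50051 + 9881)/(((4710 - 5868)/(-5906 + W(-1*3*2, -85)) + E) + 5440) = (50051 + 9881)/(((4710 - 5868)/(-5906 + 2*(-1*3*2)) - 7484) + 5440) = 59932/((-1158/(-5906 + 2*(-3*2)) - 7484) + 5440) = 59932/((-1158/(-5906 + 2*(-6)) - 7484) + 5440) = 59932/((-1158/(-5906 - 12) - 7484) + 5440) = 59932/((-1158/(-5918) - 7484) + 5440) = 59932/((-1158*(-1/5918) - 7484) + 5440) = 59932/((579/2959 - 7484) + 5440) = 59932/(-22144577/2959 + 5440) = 59932/(-6047617/2959) = 59932*(-2959/6047617) = -177338788/6047617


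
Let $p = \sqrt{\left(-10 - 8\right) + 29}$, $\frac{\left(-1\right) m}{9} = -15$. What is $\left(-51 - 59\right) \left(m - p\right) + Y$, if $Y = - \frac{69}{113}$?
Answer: $- \frac{1678119}{113} + 110 \sqrt{11} \approx -14486.0$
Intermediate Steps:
$m = 135$ ($m = \left(-9\right) \left(-15\right) = 135$)
$p = \sqrt{11}$ ($p = \sqrt{-18 + 29} = \sqrt{11} \approx 3.3166$)
$Y = - \frac{69}{113}$ ($Y = \left(-69\right) \frac{1}{113} = - \frac{69}{113} \approx -0.61062$)
$\left(-51 - 59\right) \left(m - p\right) + Y = \left(-51 - 59\right) \left(135 - \sqrt{11}\right) - \frac{69}{113} = - 110 \left(135 - \sqrt{11}\right) - \frac{69}{113} = \left(-14850 + 110 \sqrt{11}\right) - \frac{69}{113} = - \frac{1678119}{113} + 110 \sqrt{11}$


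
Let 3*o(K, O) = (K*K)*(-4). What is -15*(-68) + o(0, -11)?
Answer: 1020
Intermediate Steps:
o(K, O) = -4*K²/3 (o(K, O) = ((K*K)*(-4))/3 = (K²*(-4))/3 = (-4*K²)/3 = -4*K²/3)
-15*(-68) + o(0, -11) = -15*(-68) - 4/3*0² = 1020 - 4/3*0 = 1020 + 0 = 1020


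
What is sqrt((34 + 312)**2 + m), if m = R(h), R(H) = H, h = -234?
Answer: sqrt(119482) ≈ 345.66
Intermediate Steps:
m = -234
sqrt((34 + 312)**2 + m) = sqrt((34 + 312)**2 - 234) = sqrt(346**2 - 234) = sqrt(119716 - 234) = sqrt(119482)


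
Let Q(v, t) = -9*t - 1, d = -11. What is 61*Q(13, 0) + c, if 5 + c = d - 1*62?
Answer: -139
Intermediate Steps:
c = -78 (c = -5 + (-11 - 1*62) = -5 + (-11 - 62) = -5 - 73 = -78)
Q(v, t) = -1 - 9*t
61*Q(13, 0) + c = 61*(-1 - 9*0) - 78 = 61*(-1 + 0) - 78 = 61*(-1) - 78 = -61 - 78 = -139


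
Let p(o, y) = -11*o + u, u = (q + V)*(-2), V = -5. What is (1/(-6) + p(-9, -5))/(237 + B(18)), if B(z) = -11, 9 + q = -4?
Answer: 809/1356 ≈ 0.59661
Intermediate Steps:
q = -13 (q = -9 - 4 = -13)
u = 36 (u = (-13 - 5)*(-2) = -18*(-2) = 36)
p(o, y) = 36 - 11*o (p(o, y) = -11*o + 36 = 36 - 11*o)
(1/(-6) + p(-9, -5))/(237 + B(18)) = (1/(-6) + (36 - 11*(-9)))/(237 - 11) = (-⅙ + (36 + 99))/226 = (-⅙ + 135)*(1/226) = (809/6)*(1/226) = 809/1356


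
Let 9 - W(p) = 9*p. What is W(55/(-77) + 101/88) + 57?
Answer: 38253/616 ≈ 62.099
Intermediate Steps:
W(p) = 9 - 9*p
W(55/(-77) + 101/88) + 57 = (9 - 9*(55/(-77) + 101/88)) + 57 = (9 - 9*(55*(-1/77) + 101*(1/88))) + 57 = (9 - 9*(-5/7 + 101/88)) + 57 = (9 - 9*267/616) + 57 = (9 - 2403/616) + 57 = 3141/616 + 57 = 38253/616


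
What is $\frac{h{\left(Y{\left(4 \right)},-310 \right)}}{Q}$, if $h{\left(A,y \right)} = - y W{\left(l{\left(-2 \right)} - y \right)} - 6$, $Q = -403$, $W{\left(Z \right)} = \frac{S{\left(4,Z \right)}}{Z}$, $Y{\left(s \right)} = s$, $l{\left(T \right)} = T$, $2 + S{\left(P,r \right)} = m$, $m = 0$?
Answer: $\frac{617}{31031} \approx 0.019883$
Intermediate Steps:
$S{\left(P,r \right)} = -2$ ($S{\left(P,r \right)} = -2 + 0 = -2$)
$W{\left(Z \right)} = - \frac{2}{Z}$
$h{\left(A,y \right)} = -6 + \frac{2 y}{-2 - y}$ ($h{\left(A,y \right)} = - y \left(- \frac{2}{-2 - y}\right) - 6 = \frac{2 y}{-2 - y} - 6 = -6 + \frac{2 y}{-2 - y}$)
$\frac{h{\left(Y{\left(4 \right)},-310 \right)}}{Q} = \frac{4 \frac{1}{2 - 310} \left(-3 - -620\right)}{-403} = \frac{4 \left(-3 + 620\right)}{-308} \left(- \frac{1}{403}\right) = 4 \left(- \frac{1}{308}\right) 617 \left(- \frac{1}{403}\right) = \left(- \frac{617}{77}\right) \left(- \frac{1}{403}\right) = \frac{617}{31031}$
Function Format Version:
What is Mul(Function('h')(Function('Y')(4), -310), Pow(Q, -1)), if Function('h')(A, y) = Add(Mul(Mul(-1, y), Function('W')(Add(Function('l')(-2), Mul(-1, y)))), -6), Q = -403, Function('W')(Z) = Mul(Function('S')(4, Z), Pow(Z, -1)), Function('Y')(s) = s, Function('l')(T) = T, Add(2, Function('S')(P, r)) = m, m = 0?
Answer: Rational(617, 31031) ≈ 0.019883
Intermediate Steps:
Function('S')(P, r) = -2 (Function('S')(P, r) = Add(-2, 0) = -2)
Function('W')(Z) = Mul(-2, Pow(Z, -1))
Function('h')(A, y) = Add(-6, Mul(2, y, Pow(Add(-2, Mul(-1, y)), -1))) (Function('h')(A, y) = Add(Mul(Mul(-1, y), Mul(-2, Pow(Add(-2, Mul(-1, y)), -1))), -6) = Add(Mul(2, y, Pow(Add(-2, Mul(-1, y)), -1)), -6) = Add(-6, Mul(2, y, Pow(Add(-2, Mul(-1, y)), -1))))
Mul(Function('h')(Function('Y')(4), -310), Pow(Q, -1)) = Mul(Mul(4, Pow(Add(2, -310), -1), Add(-3, Mul(-2, -310))), Pow(-403, -1)) = Mul(Mul(4, Pow(-308, -1), Add(-3, 620)), Rational(-1, 403)) = Mul(Mul(4, Rational(-1, 308), 617), Rational(-1, 403)) = Mul(Rational(-617, 77), Rational(-1, 403)) = Rational(617, 31031)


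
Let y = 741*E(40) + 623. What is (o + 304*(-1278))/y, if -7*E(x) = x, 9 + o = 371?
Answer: 2717050/25279 ≈ 107.48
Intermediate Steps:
o = 362 (o = -9 + 371 = 362)
E(x) = -x/7
y = -25279/7 (y = 741*(-1/7*40) + 623 = 741*(-40/7) + 623 = -29640/7 + 623 = -25279/7 ≈ -3611.3)
(o + 304*(-1278))/y = (362 + 304*(-1278))/(-25279/7) = (362 - 388512)*(-7/25279) = -388150*(-7/25279) = 2717050/25279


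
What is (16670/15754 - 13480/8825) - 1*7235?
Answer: -100594042792/13902905 ≈ -7235.5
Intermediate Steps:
(16670/15754 - 13480/8825) - 1*7235 = (16670*(1/15754) - 13480*1/8825) - 7235 = (8335/7877 - 2696/1765) - 7235 = -6525117/13902905 - 7235 = -100594042792/13902905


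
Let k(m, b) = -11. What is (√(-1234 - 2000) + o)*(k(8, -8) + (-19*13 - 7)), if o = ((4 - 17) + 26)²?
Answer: -44785 - 1855*I*√66 ≈ -44785.0 - 15070.0*I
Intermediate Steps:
o = 169 (o = (-13 + 26)² = 13² = 169)
(√(-1234 - 2000) + o)*(k(8, -8) + (-19*13 - 7)) = (√(-1234 - 2000) + 169)*(-11 + (-19*13 - 7)) = (√(-3234) + 169)*(-11 + (-247 - 7)) = (7*I*√66 + 169)*(-11 - 254) = (169 + 7*I*√66)*(-265) = -44785 - 1855*I*√66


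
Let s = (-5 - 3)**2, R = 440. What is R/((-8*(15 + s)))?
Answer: -55/79 ≈ -0.69620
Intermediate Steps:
s = 64 (s = (-8)**2 = 64)
R/((-8*(15 + s))) = 440/((-8*(15 + 64))) = 440/((-8*79)) = 440/(-632) = 440*(-1/632) = -55/79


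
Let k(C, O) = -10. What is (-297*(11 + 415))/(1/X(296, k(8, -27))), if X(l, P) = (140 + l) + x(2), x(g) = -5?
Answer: -54530982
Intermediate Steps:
X(l, P) = 135 + l (X(l, P) = (140 + l) - 5 = 135 + l)
(-297*(11 + 415))/(1/X(296, k(8, -27))) = (-297*(11 + 415))/(1/(135 + 296)) = (-297*426)/(1/431) = -126522/1/431 = -126522*431 = -54530982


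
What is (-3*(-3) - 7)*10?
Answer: 20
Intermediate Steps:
(-3*(-3) - 7)*10 = (9 - 7)*10 = 2*10 = 20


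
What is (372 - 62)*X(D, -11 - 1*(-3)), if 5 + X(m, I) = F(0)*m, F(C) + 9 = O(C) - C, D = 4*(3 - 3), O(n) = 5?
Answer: -1550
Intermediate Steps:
D = 0 (D = 4*0 = 0)
F(C) = -4 - C (F(C) = -9 + (5 - C) = -4 - C)
X(m, I) = -5 - 4*m (X(m, I) = -5 + (-4 - 1*0)*m = -5 + (-4 + 0)*m = -5 - 4*m)
(372 - 62)*X(D, -11 - 1*(-3)) = (372 - 62)*(-5 - 4*0) = 310*(-5 + 0) = 310*(-5) = -1550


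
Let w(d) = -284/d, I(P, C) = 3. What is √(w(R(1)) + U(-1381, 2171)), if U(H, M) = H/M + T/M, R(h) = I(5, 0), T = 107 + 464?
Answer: I*√4031507922/6513 ≈ 9.7488*I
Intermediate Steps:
T = 571
R(h) = 3
U(H, M) = 571/M + H/M (U(H, M) = H/M + 571/M = 571/M + H/M)
√(w(R(1)) + U(-1381, 2171)) = √(-284/3 + (571 - 1381)/2171) = √(-284*⅓ + (1/2171)*(-810)) = √(-284/3 - 810/2171) = √(-618994/6513) = I*√4031507922/6513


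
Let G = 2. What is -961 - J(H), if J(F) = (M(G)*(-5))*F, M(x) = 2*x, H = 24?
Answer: -481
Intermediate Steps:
J(F) = -20*F (J(F) = ((2*2)*(-5))*F = (4*(-5))*F = -20*F)
-961 - J(H) = -961 - (-20)*24 = -961 - 1*(-480) = -961 + 480 = -481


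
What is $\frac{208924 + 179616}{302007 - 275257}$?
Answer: $\frac{38854}{2675} \approx 14.525$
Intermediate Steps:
$\frac{208924 + 179616}{302007 - 275257} = \frac{388540}{26750} = 388540 \cdot \frac{1}{26750} = \frac{38854}{2675}$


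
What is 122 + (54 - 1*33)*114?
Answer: 2516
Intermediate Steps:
122 + (54 - 1*33)*114 = 122 + (54 - 33)*114 = 122 + 21*114 = 122 + 2394 = 2516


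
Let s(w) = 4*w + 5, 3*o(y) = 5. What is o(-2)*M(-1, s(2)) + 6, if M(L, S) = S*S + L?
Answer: 286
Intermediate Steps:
o(y) = 5/3 (o(y) = (1/3)*5 = 5/3)
s(w) = 5 + 4*w
M(L, S) = L + S**2 (M(L, S) = S**2 + L = L + S**2)
o(-2)*M(-1, s(2)) + 6 = 5*(-1 + (5 + 4*2)**2)/3 + 6 = 5*(-1 + (5 + 8)**2)/3 + 6 = 5*(-1 + 13**2)/3 + 6 = 5*(-1 + 169)/3 + 6 = (5/3)*168 + 6 = 280 + 6 = 286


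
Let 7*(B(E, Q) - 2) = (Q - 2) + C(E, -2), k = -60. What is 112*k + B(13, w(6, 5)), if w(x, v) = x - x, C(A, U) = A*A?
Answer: -46859/7 ≈ -6694.1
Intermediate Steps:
C(A, U) = A²
w(x, v) = 0
B(E, Q) = 12/7 + Q/7 + E²/7 (B(E, Q) = 2 + ((Q - 2) + E²)/7 = 2 + ((-2 + Q) + E²)/7 = 2 + (-2 + Q + E²)/7 = 2 + (-2/7 + Q/7 + E²/7) = 12/7 + Q/7 + E²/7)
112*k + B(13, w(6, 5)) = 112*(-60) + (12/7 + (⅐)*0 + (⅐)*13²) = -6720 + (12/7 + 0 + (⅐)*169) = -6720 + (12/7 + 0 + 169/7) = -6720 + 181/7 = -46859/7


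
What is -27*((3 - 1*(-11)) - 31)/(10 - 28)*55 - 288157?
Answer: -579119/2 ≈ -2.8956e+5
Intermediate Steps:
-27*((3 - 1*(-11)) - 31)/(10 - 28)*55 - 288157 = -27*((3 + 11) - 31)/(-18)*55 - 288157 = -27*(14 - 31)*(-1)/18*55 - 288157 = -(-459)*(-1)/18*55 - 288157 = -27*17/18*55 - 288157 = -51/2*55 - 288157 = -2805/2 - 288157 = -579119/2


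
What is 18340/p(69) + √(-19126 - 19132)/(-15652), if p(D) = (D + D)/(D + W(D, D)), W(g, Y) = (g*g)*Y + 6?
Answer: 1004371760/23 - I*√38258/15652 ≈ 4.3668e+7 - 0.012497*I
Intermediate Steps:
W(g, Y) = 6 + Y*g² (W(g, Y) = g²*Y + 6 = Y*g² + 6 = 6 + Y*g²)
p(D) = 2*D/(6 + D + D³) (p(D) = (D + D)/(D + (6 + D*D²)) = (2*D)/(D + (6 + D³)) = (2*D)/(6 + D + D³) = 2*D/(6 + D + D³))
18340/p(69) + √(-19126 - 19132)/(-15652) = 18340/((2*69/(6 + 69 + 69³))) + √(-19126 - 19132)/(-15652) = 18340/((2*69/(6 + 69 + 328509))) + √(-38258)*(-1/15652) = 18340/((2*69/328584)) + (I*√38258)*(-1/15652) = 18340/((2*69*(1/328584))) - I*√38258/15652 = 18340/(23/54764) - I*√38258/15652 = 18340*(54764/23) - I*√38258/15652 = 1004371760/23 - I*√38258/15652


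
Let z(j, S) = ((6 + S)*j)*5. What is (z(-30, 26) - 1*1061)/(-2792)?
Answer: 5861/2792 ≈ 2.0992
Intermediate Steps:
z(j, S) = 5*j*(6 + S) (z(j, S) = (j*(6 + S))*5 = 5*j*(6 + S))
(z(-30, 26) - 1*1061)/(-2792) = (5*(-30)*(6 + 26) - 1*1061)/(-2792) = -(5*(-30)*32 - 1061)/2792 = -(-4800 - 1061)/2792 = -1/2792*(-5861) = 5861/2792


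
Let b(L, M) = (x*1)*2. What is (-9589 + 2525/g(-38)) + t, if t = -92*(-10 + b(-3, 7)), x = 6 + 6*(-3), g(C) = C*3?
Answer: -739079/114 ≈ -6483.1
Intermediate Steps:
g(C) = 3*C
x = -12 (x = 6 - 18 = -12)
b(L, M) = -24 (b(L, M) = -12*1*2 = -12*2 = -24)
t = 3128 (t = -92*(-10 - 24) = -92*(-34) = 3128)
(-9589 + 2525/g(-38)) + t = (-9589 + 2525/((3*(-38)))) + 3128 = (-9589 + 2525/(-114)) + 3128 = (-9589 + 2525*(-1/114)) + 3128 = (-9589 - 2525/114) + 3128 = -1095671/114 + 3128 = -739079/114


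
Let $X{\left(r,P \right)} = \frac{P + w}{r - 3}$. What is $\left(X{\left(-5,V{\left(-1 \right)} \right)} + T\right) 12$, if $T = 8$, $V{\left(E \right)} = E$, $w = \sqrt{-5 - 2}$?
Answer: $\frac{195}{2} - \frac{3 i \sqrt{7}}{2} \approx 97.5 - 3.9686 i$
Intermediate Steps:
$w = i \sqrt{7}$ ($w = \sqrt{-7} = i \sqrt{7} \approx 2.6458 i$)
$X{\left(r,P \right)} = \frac{P + i \sqrt{7}}{-3 + r}$ ($X{\left(r,P \right)} = \frac{P + i \sqrt{7}}{r - 3} = \frac{P + i \sqrt{7}}{-3 + r}$)
$\left(X{\left(-5,V{\left(-1 \right)} \right)} + T\right) 12 = \left(\frac{-1 + i \sqrt{7}}{-3 - 5} + 8\right) 12 = \left(\frac{-1 + i \sqrt{7}}{-8} + 8\right) 12 = \left(- \frac{-1 + i \sqrt{7}}{8} + 8\right) 12 = \left(\left(\frac{1}{8} - \frac{i \sqrt{7}}{8}\right) + 8\right) 12 = \left(\frac{65}{8} - \frac{i \sqrt{7}}{8}\right) 12 = \frac{195}{2} - \frac{3 i \sqrt{7}}{2}$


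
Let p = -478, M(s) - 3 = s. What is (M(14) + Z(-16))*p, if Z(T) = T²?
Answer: -130494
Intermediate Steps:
M(s) = 3 + s
(M(14) + Z(-16))*p = ((3 + 14) + (-16)²)*(-478) = (17 + 256)*(-478) = 273*(-478) = -130494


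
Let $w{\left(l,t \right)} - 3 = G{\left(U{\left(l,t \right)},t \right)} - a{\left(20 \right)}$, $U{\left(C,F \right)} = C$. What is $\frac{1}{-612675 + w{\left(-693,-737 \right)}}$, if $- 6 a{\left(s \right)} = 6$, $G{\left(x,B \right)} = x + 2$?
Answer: $- \frac{1}{613362} \approx -1.6304 \cdot 10^{-6}$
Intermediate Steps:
$G{\left(x,B \right)} = 2 + x$
$a{\left(s \right)} = -1$ ($a{\left(s \right)} = \left(- \frac{1}{6}\right) 6 = -1$)
$w{\left(l,t \right)} = 6 + l$ ($w{\left(l,t \right)} = 3 + \left(\left(2 + l\right) - -1\right) = 3 + \left(\left(2 + l\right) + 1\right) = 3 + \left(3 + l\right) = 6 + l$)
$\frac{1}{-612675 + w{\left(-693,-737 \right)}} = \frac{1}{-612675 + \left(6 - 693\right)} = \frac{1}{-612675 - 687} = \frac{1}{-613362} = - \frac{1}{613362}$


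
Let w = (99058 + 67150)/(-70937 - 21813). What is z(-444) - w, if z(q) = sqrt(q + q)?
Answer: 224/125 + 2*I*sqrt(222) ≈ 1.792 + 29.799*I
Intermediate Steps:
w = -224/125 (w = 166208/(-92750) = 166208*(-1/92750) = -224/125 ≈ -1.7920)
z(q) = sqrt(2)*sqrt(q) (z(q) = sqrt(2*q) = sqrt(2)*sqrt(q))
z(-444) - w = sqrt(2)*sqrt(-444) - 1*(-224/125) = sqrt(2)*(2*I*sqrt(111)) + 224/125 = 2*I*sqrt(222) + 224/125 = 224/125 + 2*I*sqrt(222)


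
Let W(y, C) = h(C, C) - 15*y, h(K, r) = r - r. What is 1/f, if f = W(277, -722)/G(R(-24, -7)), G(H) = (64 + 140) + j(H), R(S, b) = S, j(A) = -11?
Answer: -193/4155 ≈ -0.046450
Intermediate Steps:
h(K, r) = 0
G(H) = 193 (G(H) = (64 + 140) - 11 = 204 - 11 = 193)
W(y, C) = -15*y (W(y, C) = 0 - 15*y = -15*y)
f = -4155/193 (f = -15*277/193 = -4155*1/193 = -4155/193 ≈ -21.529)
1/f = 1/(-4155/193) = -193/4155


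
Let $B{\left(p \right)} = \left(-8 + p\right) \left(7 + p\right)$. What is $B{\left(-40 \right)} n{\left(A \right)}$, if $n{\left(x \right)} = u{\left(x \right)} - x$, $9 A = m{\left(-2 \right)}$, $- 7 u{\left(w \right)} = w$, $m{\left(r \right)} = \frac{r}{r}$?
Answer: $- \frac{1408}{7} \approx -201.14$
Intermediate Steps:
$m{\left(r \right)} = 1$
$u{\left(w \right)} = - \frac{w}{7}$
$A = \frac{1}{9}$ ($A = \frac{1}{9} \cdot 1 = \frac{1}{9} \approx 0.11111$)
$n{\left(x \right)} = - \frac{8 x}{7}$ ($n{\left(x \right)} = - \frac{x}{7} - x = - \frac{8 x}{7}$)
$B{\left(-40 \right)} n{\left(A \right)} = \left(-56 + \left(-40\right)^{2} - -40\right) \left(\left(- \frac{8}{7}\right) \frac{1}{9}\right) = \left(-56 + 1600 + 40\right) \left(- \frac{8}{63}\right) = 1584 \left(- \frac{8}{63}\right) = - \frac{1408}{7}$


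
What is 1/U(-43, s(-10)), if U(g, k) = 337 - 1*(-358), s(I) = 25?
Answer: 1/695 ≈ 0.0014388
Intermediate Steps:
U(g, k) = 695 (U(g, k) = 337 + 358 = 695)
1/U(-43, s(-10)) = 1/695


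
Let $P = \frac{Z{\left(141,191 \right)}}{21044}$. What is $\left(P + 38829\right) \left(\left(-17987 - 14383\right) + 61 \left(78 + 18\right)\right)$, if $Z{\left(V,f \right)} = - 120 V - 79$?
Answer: $- \frac{10832301023589}{10522} \approx -1.0295 \cdot 10^{9}$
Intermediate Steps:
$Z{\left(V,f \right)} = -79 - 120 V$
$P = - \frac{16999}{21044}$ ($P = \frac{-79 - 16920}{21044} = \left(-79 - 16920\right) \frac{1}{21044} = \left(-16999\right) \frac{1}{21044} = - \frac{16999}{21044} \approx -0.80778$)
$\left(P + 38829\right) \left(\left(-17987 - 14383\right) + 61 \left(78 + 18\right)\right) = \left(- \frac{16999}{21044} + 38829\right) \left(\left(-17987 - 14383\right) + 61 \left(78 + 18\right)\right) = \frac{817100477 \left(\left(-17987 - 14383\right) + 61 \cdot 96\right)}{21044} = \frac{817100477 \left(-32370 + 5856\right)}{21044} = \frac{817100477}{21044} \left(-26514\right) = - \frac{10832301023589}{10522}$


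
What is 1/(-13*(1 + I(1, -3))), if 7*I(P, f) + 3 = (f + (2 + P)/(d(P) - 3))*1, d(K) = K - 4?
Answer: -14/13 ≈ -1.0769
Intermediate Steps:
d(K) = -4 + K
I(P, f) = -3/7 + f/7 + (2 + P)/(7*(-7 + P)) (I(P, f) = -3/7 + ((f + (2 + P)/((-4 + P) - 3))*1)/7 = -3/7 + ((f + (2 + P)/(-7 + P))*1)/7 = -3/7 + (f + (2 + P)/(-7 + P))/7 = -3/7 + (f/7 + (2 + P)/(7*(-7 + P))) = -3/7 + f/7 + (2 + P)/(7*(-7 + P)))
1/(-13*(1 + I(1, -3))) = 1/(-13*(1 + (23 - 7*(-3) - 2*1 + 1*(-3))/(7*(-7 + 1)))) = 1/(-13*(1 + (⅐)*(23 + 21 - 2 - 3)/(-6))) = 1/(-13*(1 + (⅐)*(-⅙)*39)) = 1/(-13*(1 - 13/14)) = 1/(-13*1/14) = 1/(-13/14) = -14/13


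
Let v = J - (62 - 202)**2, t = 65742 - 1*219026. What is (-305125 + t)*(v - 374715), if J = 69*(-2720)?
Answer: 266791745955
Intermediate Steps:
J = -187680
t = -153284 (t = 65742 - 219026 = -153284)
v = -207280 (v = -187680 - (62 - 202)**2 = -187680 - 1*(-140)**2 = -187680 - 1*19600 = -187680 - 19600 = -207280)
(-305125 + t)*(v - 374715) = (-305125 - 153284)*(-207280 - 374715) = -458409*(-581995) = 266791745955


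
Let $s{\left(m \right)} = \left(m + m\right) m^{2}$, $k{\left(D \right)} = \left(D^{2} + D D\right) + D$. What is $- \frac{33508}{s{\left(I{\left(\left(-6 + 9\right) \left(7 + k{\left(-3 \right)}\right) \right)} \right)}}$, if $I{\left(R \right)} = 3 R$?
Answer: $- \frac{8377}{3881196} \approx -0.0021584$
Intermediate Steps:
$k{\left(D \right)} = D + 2 D^{2}$ ($k{\left(D \right)} = \left(D^{2} + D^{2}\right) + D = 2 D^{2} + D = D + 2 D^{2}$)
$s{\left(m \right)} = 2 m^{3}$ ($s{\left(m \right)} = 2 m m^{2} = 2 m^{3}$)
$- \frac{33508}{s{\left(I{\left(\left(-6 + 9\right) \left(7 + k{\left(-3 \right)}\right) \right)} \right)}} = - \frac{33508}{2 \left(3 \left(-6 + 9\right) \left(7 - 3 \left(1 + 2 \left(-3\right)\right)\right)\right)^{3}} = - \frac{33508}{2 \left(3 \cdot 3 \left(7 - 3 \left(1 - 6\right)\right)\right)^{3}} = - \frac{33508}{2 \left(3 \cdot 3 \left(7 - -15\right)\right)^{3}} = - \frac{33508}{2 \left(3 \cdot 3 \left(7 + 15\right)\right)^{3}} = - \frac{33508}{2 \left(3 \cdot 3 \cdot 22\right)^{3}} = - \frac{33508}{2 \left(3 \cdot 66\right)^{3}} = - \frac{33508}{2 \cdot 198^{3}} = - \frac{33508}{2 \cdot 7762392} = - \frac{33508}{15524784} = \left(-33508\right) \frac{1}{15524784} = - \frac{8377}{3881196}$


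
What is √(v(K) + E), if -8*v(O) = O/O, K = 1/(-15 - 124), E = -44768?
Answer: I*√716290/4 ≈ 211.58*I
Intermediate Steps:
K = -1/139 (K = 1/(-139) = -1/139 ≈ -0.0071942)
v(O) = -⅛ (v(O) = -O/(8*O) = -⅛*1 = -⅛)
√(v(K) + E) = √(-⅛ - 44768) = √(-358145/8) = I*√716290/4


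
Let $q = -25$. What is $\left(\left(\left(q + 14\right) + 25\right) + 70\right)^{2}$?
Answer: $7056$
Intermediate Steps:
$\left(\left(\left(q + 14\right) + 25\right) + 70\right)^{2} = \left(\left(\left(-25 + 14\right) + 25\right) + 70\right)^{2} = \left(\left(-11 + 25\right) + 70\right)^{2} = \left(14 + 70\right)^{2} = 84^{2} = 7056$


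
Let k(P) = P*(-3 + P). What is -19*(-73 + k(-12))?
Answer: -2033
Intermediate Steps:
-19*(-73 + k(-12)) = -19*(-73 - 12*(-3 - 12)) = -19*(-73 - 12*(-15)) = -19*(-73 + 180) = -19*107 = -2033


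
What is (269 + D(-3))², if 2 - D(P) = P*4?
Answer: 80089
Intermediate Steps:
D(P) = 2 - 4*P (D(P) = 2 - P*4 = 2 - 4*P)
(269 + D(-3))² = (269 + (2 - 4*(-3)))² = (269 + (2 + 12))² = (269 + 14)² = 283² = 80089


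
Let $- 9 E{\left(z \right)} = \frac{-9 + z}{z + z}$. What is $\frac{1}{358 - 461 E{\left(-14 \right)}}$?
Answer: $\frac{252}{100819} \approx 0.0024995$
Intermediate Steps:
$E{\left(z \right)} = - \frac{-9 + z}{18 z}$ ($E{\left(z \right)} = - \frac{\left(-9 + z\right) \frac{1}{z + z}}{9} = - \frac{\left(-9 + z\right) \frac{1}{2 z}}{9} = - \frac{\frac{1}{2} \frac{1}{z} \left(-9 + z\right)}{9} = - \frac{-9 + z}{18 z}$)
$\frac{1}{358 - 461 E{\left(-14 \right)}} = \frac{1}{358 - 461 \frac{9 - -14}{18 \left(-14\right)}} = \frac{1}{358 - 461 \cdot \frac{1}{18} \left(- \frac{1}{14}\right) \left(9 + 14\right)} = \frac{1}{358 - 461 \cdot \frac{1}{18} \left(- \frac{1}{14}\right) 23} = \frac{1}{358 - - \frac{10603}{252}} = \frac{1}{358 + \frac{10603}{252}} = \frac{1}{\frac{100819}{252}} = \frac{252}{100819}$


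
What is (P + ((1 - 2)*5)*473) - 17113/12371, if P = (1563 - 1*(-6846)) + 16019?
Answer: 272924260/12371 ≈ 22062.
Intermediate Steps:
P = 24428 (P = (1563 + 6846) + 16019 = 8409 + 16019 = 24428)
(P + ((1 - 2)*5)*473) - 17113/12371 = (24428 + ((1 - 2)*5)*473) - 17113/12371 = (24428 - 1*5*473) - 17113*1/12371 = (24428 - 5*473) - 17113/12371 = (24428 - 2365) - 17113/12371 = 22063 - 17113/12371 = 272924260/12371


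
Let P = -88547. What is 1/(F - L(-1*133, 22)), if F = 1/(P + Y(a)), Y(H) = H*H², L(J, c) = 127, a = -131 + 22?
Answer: -1383576/175714153 ≈ -0.0078740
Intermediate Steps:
a = -109
Y(H) = H³
F = -1/1383576 (F = 1/(-88547 + (-109)³) = 1/(-88547 - 1295029) = 1/(-1383576) = -1/1383576 ≈ -7.2276e-7)
1/(F - L(-1*133, 22)) = 1/(-1/1383576 - 1*127) = 1/(-1/1383576 - 127) = 1/(-175714153/1383576) = -1383576/175714153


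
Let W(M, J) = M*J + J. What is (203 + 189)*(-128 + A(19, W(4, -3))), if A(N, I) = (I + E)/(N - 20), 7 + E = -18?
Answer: -34496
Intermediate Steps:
W(M, J) = J + J*M (W(M, J) = J*M + J = J + J*M)
E = -25 (E = -7 - 18 = -25)
A(N, I) = (-25 + I)/(-20 + N) (A(N, I) = (I - 25)/(N - 20) = (-25 + I)/(-20 + N))
(203 + 189)*(-128 + A(19, W(4, -3))) = (203 + 189)*(-128 + (-25 - 3*(1 + 4))/(-20 + 19)) = 392*(-128 + (-25 - 3*5)/(-1)) = 392*(-128 - (-25 - 15)) = 392*(-128 - 1*(-40)) = 392*(-128 + 40) = 392*(-88) = -34496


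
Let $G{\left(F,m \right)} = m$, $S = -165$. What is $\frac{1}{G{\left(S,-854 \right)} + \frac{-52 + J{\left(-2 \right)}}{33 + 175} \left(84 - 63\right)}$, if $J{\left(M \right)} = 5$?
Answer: $- \frac{208}{178619} \approx -0.0011645$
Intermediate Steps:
$\frac{1}{G{\left(S,-854 \right)} + \frac{-52 + J{\left(-2 \right)}}{33 + 175} \left(84 - 63\right)} = \frac{1}{-854 + \frac{-52 + 5}{33 + 175} \left(84 - 63\right)} = \frac{1}{-854 + - \frac{47}{208} \cdot 21} = \frac{1}{-854 + \left(-47\right) \frac{1}{208} \cdot 21} = \frac{1}{-854 - \frac{987}{208}} = \frac{1}{- \frac{178619}{208}} = - \frac{208}{178619}$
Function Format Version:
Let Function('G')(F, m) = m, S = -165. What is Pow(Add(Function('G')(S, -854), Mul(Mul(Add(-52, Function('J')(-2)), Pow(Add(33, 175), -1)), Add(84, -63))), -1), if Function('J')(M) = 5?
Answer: Rational(-208, 178619) ≈ -0.0011645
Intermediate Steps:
Pow(Add(Function('G')(S, -854), Mul(Mul(Add(-52, Function('J')(-2)), Pow(Add(33, 175), -1)), Add(84, -63))), -1) = Pow(Add(-854, Mul(Mul(Add(-52, 5), Pow(Add(33, 175), -1)), Add(84, -63))), -1) = Pow(Add(-854, Mul(Mul(-47, Pow(208, -1)), 21)), -1) = Pow(Add(-854, Mul(Mul(-47, Rational(1, 208)), 21)), -1) = Pow(Add(-854, Mul(Rational(-47, 208), 21)), -1) = Pow(Add(-854, Rational(-987, 208)), -1) = Pow(Rational(-178619, 208), -1) = Rational(-208, 178619)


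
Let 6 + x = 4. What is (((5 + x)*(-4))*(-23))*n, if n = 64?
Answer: 17664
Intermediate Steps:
x = -2 (x = -6 + 4 = -2)
(((5 + x)*(-4))*(-23))*n = (((5 - 2)*(-4))*(-23))*64 = ((3*(-4))*(-23))*64 = -12*(-23)*64 = 276*64 = 17664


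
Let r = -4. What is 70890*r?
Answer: -283560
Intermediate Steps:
70890*r = 70890*(-4) = -283560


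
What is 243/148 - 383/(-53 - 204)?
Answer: 119135/38036 ≈ 3.1322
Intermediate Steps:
243/148 - 383/(-53 - 204) = 243*(1/148) - 383/(-257) = 243/148 - 383*(-1/257) = 243/148 + 383/257 = 119135/38036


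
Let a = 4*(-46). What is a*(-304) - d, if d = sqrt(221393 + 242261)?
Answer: 55936 - sqrt(463654) ≈ 55255.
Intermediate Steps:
a = -184
d = sqrt(463654) ≈ 680.92
a*(-304) - d = -184*(-304) - sqrt(463654) = 55936 - sqrt(463654)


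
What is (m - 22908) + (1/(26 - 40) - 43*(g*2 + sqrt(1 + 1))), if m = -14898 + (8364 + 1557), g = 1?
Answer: -391595/14 - 43*sqrt(2) ≈ -28032.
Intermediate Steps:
m = -4977 (m = -14898 + 9921 = -4977)
(m - 22908) + (1/(26 - 40) - 43*(g*2 + sqrt(1 + 1))) = (-4977 - 22908) + (1/(26 - 40) - 43*(1*2 + sqrt(1 + 1))) = -27885 + (1/(-14) - 43*(2 + sqrt(2))) = -27885 + (-1/14 + (-86 - 43*sqrt(2))) = -27885 + (-1205/14 - 43*sqrt(2)) = -391595/14 - 43*sqrt(2)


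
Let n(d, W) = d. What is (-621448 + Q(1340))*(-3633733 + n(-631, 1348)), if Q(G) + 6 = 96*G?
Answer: 1791065460296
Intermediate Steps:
Q(G) = -6 + 96*G
(-621448 + Q(1340))*(-3633733 + n(-631, 1348)) = (-621448 + (-6 + 96*1340))*(-3633733 - 631) = (-621448 + (-6 + 128640))*(-3634364) = (-621448 + 128634)*(-3634364) = -492814*(-3634364) = 1791065460296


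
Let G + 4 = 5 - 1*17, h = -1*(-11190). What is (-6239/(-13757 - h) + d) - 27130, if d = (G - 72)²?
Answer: -483616303/24947 ≈ -19386.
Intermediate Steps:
h = 11190
G = -16 (G = -4 + (5 - 1*17) = -4 + (5 - 17) = -4 - 12 = -16)
d = 7744 (d = (-16 - 72)² = (-88)² = 7744)
(-6239/(-13757 - h) + d) - 27130 = (-6239/(-13757 - 1*11190) + 7744) - 27130 = (-6239/(-13757 - 11190) + 7744) - 27130 = (-6239/(-24947) + 7744) - 27130 = (-6239*(-1/24947) + 7744) - 27130 = (6239/24947 + 7744) - 27130 = 193195807/24947 - 27130 = -483616303/24947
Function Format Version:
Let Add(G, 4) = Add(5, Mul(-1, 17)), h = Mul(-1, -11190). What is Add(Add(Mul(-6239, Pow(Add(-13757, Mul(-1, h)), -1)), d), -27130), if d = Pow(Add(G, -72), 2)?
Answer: Rational(-483616303, 24947) ≈ -19386.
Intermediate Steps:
h = 11190
G = -16 (G = Add(-4, Add(5, Mul(-1, 17))) = Add(-4, Add(5, -17)) = Add(-4, -12) = -16)
d = 7744 (d = Pow(Add(-16, -72), 2) = Pow(-88, 2) = 7744)
Add(Add(Mul(-6239, Pow(Add(-13757, Mul(-1, h)), -1)), d), -27130) = Add(Add(Mul(-6239, Pow(Add(-13757, Mul(-1, 11190)), -1)), 7744), -27130) = Add(Add(Mul(-6239, Pow(Add(-13757, -11190), -1)), 7744), -27130) = Add(Add(Mul(-6239, Pow(-24947, -1)), 7744), -27130) = Add(Add(Mul(-6239, Rational(-1, 24947)), 7744), -27130) = Add(Add(Rational(6239, 24947), 7744), -27130) = Add(Rational(193195807, 24947), -27130) = Rational(-483616303, 24947)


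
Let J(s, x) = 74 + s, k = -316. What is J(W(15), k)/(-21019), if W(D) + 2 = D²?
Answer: -297/21019 ≈ -0.014130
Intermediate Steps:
W(D) = -2 + D²
J(W(15), k)/(-21019) = (74 + (-2 + 15²))/(-21019) = (74 + (-2 + 225))*(-1/21019) = (74 + 223)*(-1/21019) = 297*(-1/21019) = -297/21019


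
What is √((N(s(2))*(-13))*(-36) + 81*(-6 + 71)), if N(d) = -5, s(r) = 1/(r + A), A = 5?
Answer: 15*√13 ≈ 54.083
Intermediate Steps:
s(r) = 1/(5 + r) (s(r) = 1/(r + 5) = 1/(5 + r))
√((N(s(2))*(-13))*(-36) + 81*(-6 + 71)) = √(-5*(-13)*(-36) + 81*(-6 + 71)) = √(65*(-36) + 81*65) = √(-2340 + 5265) = √2925 = 15*√13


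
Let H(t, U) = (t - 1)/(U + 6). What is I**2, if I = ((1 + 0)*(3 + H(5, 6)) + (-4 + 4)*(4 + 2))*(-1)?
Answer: 100/9 ≈ 11.111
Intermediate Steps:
H(t, U) = (-1 + t)/(6 + U)
I = -10/3 (I = ((1 + 0)*(3 + (-1 + 5)/(6 + 6)) + (-4 + 4)*(4 + 2))*(-1) = (1*(3 + 4/12) + 0*6)*(-1) = (1*(3 + (1/12)*4) + 0)*(-1) = (1*(3 + 1/3) + 0)*(-1) = (1*(10/3) + 0)*(-1) = (10/3 + 0)*(-1) = (10/3)*(-1) = -10/3 ≈ -3.3333)
I**2 = (-10/3)**2 = 100/9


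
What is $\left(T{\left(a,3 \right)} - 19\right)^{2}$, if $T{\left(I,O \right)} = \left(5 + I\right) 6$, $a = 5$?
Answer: $1681$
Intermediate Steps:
$T{\left(I,O \right)} = 30 + 6 I$
$\left(T{\left(a,3 \right)} - 19\right)^{2} = \left(\left(30 + 6 \cdot 5\right) - 19\right)^{2} = \left(\left(30 + 30\right) - 19\right)^{2} = \left(60 - 19\right)^{2} = 41^{2} = 1681$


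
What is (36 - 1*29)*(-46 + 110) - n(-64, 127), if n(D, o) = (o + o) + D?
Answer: 258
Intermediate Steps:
n(D, o) = D + 2*o (n(D, o) = 2*o + D = D + 2*o)
(36 - 1*29)*(-46 + 110) - n(-64, 127) = (36 - 1*29)*(-46 + 110) - (-64 + 2*127) = (36 - 29)*64 - (-64 + 254) = 7*64 - 1*190 = 448 - 190 = 258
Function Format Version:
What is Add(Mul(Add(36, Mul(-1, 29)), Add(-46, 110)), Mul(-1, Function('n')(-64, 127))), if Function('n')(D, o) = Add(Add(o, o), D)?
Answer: 258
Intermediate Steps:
Function('n')(D, o) = Add(D, Mul(2, o)) (Function('n')(D, o) = Add(Mul(2, o), D) = Add(D, Mul(2, o)))
Add(Mul(Add(36, Mul(-1, 29)), Add(-46, 110)), Mul(-1, Function('n')(-64, 127))) = Add(Mul(Add(36, Mul(-1, 29)), Add(-46, 110)), Mul(-1, Add(-64, Mul(2, 127)))) = Add(Mul(Add(36, -29), 64), Mul(-1, Add(-64, 254))) = Add(Mul(7, 64), Mul(-1, 190)) = Add(448, -190) = 258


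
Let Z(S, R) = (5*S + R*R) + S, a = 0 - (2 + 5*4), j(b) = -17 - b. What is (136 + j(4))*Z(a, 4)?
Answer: -13340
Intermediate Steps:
a = -22 (a = 0 - (2 + 20) = 0 - 1*22 = 0 - 22 = -22)
Z(S, R) = R² + 6*S (Z(S, R) = (5*S + R²) + S = (R² + 5*S) + S = R² + 6*S)
(136 + j(4))*Z(a, 4) = (136 + (-17 - 1*4))*(4² + 6*(-22)) = (136 + (-17 - 4))*(16 - 132) = (136 - 21)*(-116) = 115*(-116) = -13340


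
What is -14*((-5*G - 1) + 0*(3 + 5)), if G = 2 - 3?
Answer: -56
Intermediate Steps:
G = -1
-14*((-5*G - 1) + 0*(3 + 5)) = -14*((-5*(-1) - 1) + 0*(3 + 5)) = -14*((5 - 1) + 0*8) = -14*(4 + 0) = -14*4 = -56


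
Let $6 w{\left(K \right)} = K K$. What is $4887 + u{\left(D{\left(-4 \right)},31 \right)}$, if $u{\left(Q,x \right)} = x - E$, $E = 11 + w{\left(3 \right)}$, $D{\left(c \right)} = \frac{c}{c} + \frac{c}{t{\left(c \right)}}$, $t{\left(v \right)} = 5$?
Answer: $\frac{9811}{2} \approx 4905.5$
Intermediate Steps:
$w{\left(K \right)} = \frac{K^{2}}{6}$ ($w{\left(K \right)} = \frac{K K}{6} = \frac{K^{2}}{6}$)
$D{\left(c \right)} = 1 + \frac{c}{5}$ ($D{\left(c \right)} = \frac{c}{c} + \frac{c}{5} = 1 + c \frac{1}{5} = 1 + \frac{c}{5}$)
$E = \frac{25}{2}$ ($E = 11 + \frac{3^{2}}{6} = 11 + \frac{1}{6} \cdot 9 = 11 + \frac{3}{2} = \frac{25}{2} \approx 12.5$)
$u{\left(Q,x \right)} = - \frac{25}{2} + x$ ($u{\left(Q,x \right)} = x - \frac{25}{2} = - \frac{25}{2} + x$)
$4887 + u{\left(D{\left(-4 \right)},31 \right)} = 4887 + \left(- \frac{25}{2} + 31\right) = 4887 + \frac{37}{2} = \frac{9811}{2}$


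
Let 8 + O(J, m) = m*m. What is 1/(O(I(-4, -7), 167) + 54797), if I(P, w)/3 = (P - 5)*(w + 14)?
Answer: 1/82678 ≈ 1.2095e-5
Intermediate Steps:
I(P, w) = 3*(-5 + P)*(14 + w) (I(P, w) = 3*((P - 5)*(w + 14)) = 3*((-5 + P)*(14 + w)) = 3*(-5 + P)*(14 + w))
O(J, m) = -8 + m² (O(J, m) = -8 + m*m = -8 + m²)
1/(O(I(-4, -7), 167) + 54797) = 1/((-8 + 167²) + 54797) = 1/((-8 + 27889) + 54797) = 1/(27881 + 54797) = 1/82678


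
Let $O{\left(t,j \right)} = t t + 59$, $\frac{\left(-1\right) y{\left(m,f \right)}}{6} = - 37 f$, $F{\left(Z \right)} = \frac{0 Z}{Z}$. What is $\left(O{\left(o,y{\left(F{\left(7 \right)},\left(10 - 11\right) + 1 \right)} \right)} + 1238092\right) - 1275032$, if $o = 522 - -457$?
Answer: $921560$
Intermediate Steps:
$o = 979$ ($o = 522 + 457 = 979$)
$F{\left(Z \right)} = 0$ ($F{\left(Z \right)} = \frac{0}{Z} = 0$)
$y{\left(m,f \right)} = 222 f$ ($y{\left(m,f \right)} = - 6 \left(- 37 f\right) = 222 f$)
$O{\left(t,j \right)} = 59 + t^{2}$ ($O{\left(t,j \right)} = t^{2} + 59 = 59 + t^{2}$)
$\left(O{\left(o,y{\left(F{\left(7 \right)},\left(10 - 11\right) + 1 \right)} \right)} + 1238092\right) - 1275032 = \left(\left(59 + 979^{2}\right) + 1238092\right) - 1275032 = \left(\left(59 + 958441\right) + 1238092\right) - 1275032 = \left(958500 + 1238092\right) - 1275032 = 2196592 - 1275032 = 921560$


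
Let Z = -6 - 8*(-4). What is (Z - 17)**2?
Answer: 81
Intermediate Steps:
Z = 26 (Z = -6 + 32 = 26)
(Z - 17)**2 = (26 - 17)**2 = 9**2 = 81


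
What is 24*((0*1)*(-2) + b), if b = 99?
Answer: 2376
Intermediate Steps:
24*((0*1)*(-2) + b) = 24*((0*1)*(-2) + 99) = 24*(0*(-2) + 99) = 24*(0 + 99) = 24*99 = 2376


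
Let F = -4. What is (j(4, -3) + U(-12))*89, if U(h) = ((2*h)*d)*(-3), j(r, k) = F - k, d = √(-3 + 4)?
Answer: 6319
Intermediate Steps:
d = 1 (d = √1 = 1)
j(r, k) = -4 - k
U(h) = -6*h (U(h) = ((2*h)*1)*(-3) = (2*h)*(-3) = -6*h)
(j(4, -3) + U(-12))*89 = ((-4 - 1*(-3)) - 6*(-12))*89 = ((-4 + 3) + 72)*89 = (-1 + 72)*89 = 71*89 = 6319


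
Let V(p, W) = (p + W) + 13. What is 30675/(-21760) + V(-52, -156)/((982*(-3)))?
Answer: -2870845/2136832 ≈ -1.3435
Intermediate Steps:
V(p, W) = 13 + W + p (V(p, W) = (W + p) + 13 = 13 + W + p)
30675/(-21760) + V(-52, -156)/((982*(-3))) = 30675/(-21760) + (13 - 156 - 52)/((982*(-3))) = 30675*(-1/21760) - 195/(-2946) = -6135/4352 - 195*(-1/2946) = -6135/4352 + 65/982 = -2870845/2136832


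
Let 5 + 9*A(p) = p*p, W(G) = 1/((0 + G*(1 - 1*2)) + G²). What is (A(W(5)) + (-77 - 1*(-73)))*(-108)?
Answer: 49197/100 ≈ 491.97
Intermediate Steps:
W(G) = 1/(G² - G) (W(G) = 1/((0 + G*(1 - 2)) + G²) = 1/((0 + G*(-1)) + G²) = 1/((0 - G) + G²) = 1/(-G + G²) = 1/(G² - G))
A(p) = -5/9 + p²/9 (A(p) = -5/9 + (p*p)/9 = -5/9 + p²/9)
(A(W(5)) + (-77 - 1*(-73)))*(-108) = ((-5/9 + (1/(5*(-1 + 5)))²/9) + (-77 - 1*(-73)))*(-108) = ((-5/9 + ((⅕)/4)²/9) + (-77 + 73))*(-108) = ((-5/9 + ((⅕)*(¼))²/9) - 4)*(-108) = ((-5/9 + (1/20)²/9) - 4)*(-108) = ((-5/9 + (⅑)*(1/400)) - 4)*(-108) = ((-5/9 + 1/3600) - 4)*(-108) = (-1999/3600 - 4)*(-108) = -16399/3600*(-108) = 49197/100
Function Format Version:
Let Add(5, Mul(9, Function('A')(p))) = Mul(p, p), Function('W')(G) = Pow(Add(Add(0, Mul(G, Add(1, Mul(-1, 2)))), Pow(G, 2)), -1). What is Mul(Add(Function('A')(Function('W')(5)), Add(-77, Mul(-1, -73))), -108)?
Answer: Rational(49197, 100) ≈ 491.97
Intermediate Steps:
Function('W')(G) = Pow(Add(Pow(G, 2), Mul(-1, G)), -1) (Function('W')(G) = Pow(Add(Add(0, Mul(G, Add(1, -2))), Pow(G, 2)), -1) = Pow(Add(Add(0, Mul(G, -1)), Pow(G, 2)), -1) = Pow(Add(Add(0, Mul(-1, G)), Pow(G, 2)), -1) = Pow(Add(Mul(-1, G), Pow(G, 2)), -1) = Pow(Add(Pow(G, 2), Mul(-1, G)), -1))
Function('A')(p) = Add(Rational(-5, 9), Mul(Rational(1, 9), Pow(p, 2))) (Function('A')(p) = Add(Rational(-5, 9), Mul(Rational(1, 9), Mul(p, p))) = Add(Rational(-5, 9), Mul(Rational(1, 9), Pow(p, 2))))
Mul(Add(Function('A')(Function('W')(5)), Add(-77, Mul(-1, -73))), -108) = Mul(Add(Add(Rational(-5, 9), Mul(Rational(1, 9), Pow(Mul(Pow(5, -1), Pow(Add(-1, 5), -1)), 2))), Add(-77, Mul(-1, -73))), -108) = Mul(Add(Add(Rational(-5, 9), Mul(Rational(1, 9), Pow(Mul(Rational(1, 5), Pow(4, -1)), 2))), Add(-77, 73)), -108) = Mul(Add(Add(Rational(-5, 9), Mul(Rational(1, 9), Pow(Mul(Rational(1, 5), Rational(1, 4)), 2))), -4), -108) = Mul(Add(Add(Rational(-5, 9), Mul(Rational(1, 9), Pow(Rational(1, 20), 2))), -4), -108) = Mul(Add(Add(Rational(-5, 9), Mul(Rational(1, 9), Rational(1, 400))), -4), -108) = Mul(Add(Add(Rational(-5, 9), Rational(1, 3600)), -4), -108) = Mul(Add(Rational(-1999, 3600), -4), -108) = Mul(Rational(-16399, 3600), -108) = Rational(49197, 100)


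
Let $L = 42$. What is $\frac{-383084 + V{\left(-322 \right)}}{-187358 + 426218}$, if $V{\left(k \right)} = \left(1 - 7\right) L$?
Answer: $- \frac{95834}{59715} \approx -1.6049$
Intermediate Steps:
$V{\left(k \right)} = -252$ ($V{\left(k \right)} = \left(1 - 7\right) 42 = \left(-6\right) 42 = -252$)
$\frac{-383084 + V{\left(-322 \right)}}{-187358 + 426218} = \frac{-383084 - 252}{-187358 + 426218} = - \frac{383336}{238860} = \left(-383336\right) \frac{1}{238860} = - \frac{95834}{59715}$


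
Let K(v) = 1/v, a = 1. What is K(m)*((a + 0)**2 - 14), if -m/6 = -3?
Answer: -13/18 ≈ -0.72222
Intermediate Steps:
m = 18 (m = -6*(-3) = 18)
K(m)*((a + 0)**2 - 14) = ((1 + 0)**2 - 14)/18 = (1**2 - 14)/18 = (1 - 14)/18 = (1/18)*(-13) = -13/18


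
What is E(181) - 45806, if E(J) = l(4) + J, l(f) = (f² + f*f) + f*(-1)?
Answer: -45597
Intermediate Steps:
l(f) = -f + 2*f² (l(f) = (f² + f²) - f = 2*f² - f = -f + 2*f²)
E(J) = 28 + J (E(J) = 4*(-1 + 2*4) + J = 4*(-1 + 8) + J = 4*7 + J = 28 + J)
E(181) - 45806 = (28 + 181) - 45806 = 209 - 45806 = -45597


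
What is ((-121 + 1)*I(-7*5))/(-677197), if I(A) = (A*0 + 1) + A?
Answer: -4080/677197 ≈ -0.0060248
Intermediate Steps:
I(A) = 1 + A (I(A) = (0 + 1) + A = 1 + A)
((-121 + 1)*I(-7*5))/(-677197) = ((-121 + 1)*(1 - 7*5))/(-677197) = -120*(1 - 35)*(-1/677197) = -120*(-34)*(-1/677197) = 4080*(-1/677197) = -4080/677197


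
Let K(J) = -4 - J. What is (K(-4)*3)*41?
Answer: 0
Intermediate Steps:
(K(-4)*3)*41 = ((-4 - 1*(-4))*3)*41 = ((-4 + 4)*3)*41 = (0*3)*41 = 0*41 = 0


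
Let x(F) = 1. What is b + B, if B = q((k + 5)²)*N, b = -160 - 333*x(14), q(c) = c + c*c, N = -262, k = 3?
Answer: -1090413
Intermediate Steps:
q(c) = c + c²
b = -493 (b = -160 - 333*1 = -160 - 333 = -493)
B = -1089920 (B = ((3 + 5)²*(1 + (3 + 5)²))*(-262) = (8²*(1 + 8²))*(-262) = (64*(1 + 64))*(-262) = (64*65)*(-262) = 4160*(-262) = -1089920)
b + B = -493 - 1089920 = -1090413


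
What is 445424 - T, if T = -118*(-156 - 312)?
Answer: 390200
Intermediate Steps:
T = 55224 (T = -118*(-468) = 55224)
445424 - T = 445424 - 1*55224 = 445424 - 55224 = 390200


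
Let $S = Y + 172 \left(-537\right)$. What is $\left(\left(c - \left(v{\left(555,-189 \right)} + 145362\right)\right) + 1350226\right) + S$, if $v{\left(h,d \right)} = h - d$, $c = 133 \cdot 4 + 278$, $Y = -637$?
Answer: $1111929$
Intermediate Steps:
$c = 810$ ($c = 532 + 278 = 810$)
$S = -93001$ ($S = -637 + 172 \left(-537\right) = -637 - 92364 = -93001$)
$\left(\left(c - \left(v{\left(555,-189 \right)} + 145362\right)\right) + 1350226\right) + S = \left(\left(810 - \left(\left(555 - -189\right) + 145362\right)\right) + 1350226\right) - 93001 = \left(\left(810 - \left(\left(555 + 189\right) + 145362\right)\right) + 1350226\right) - 93001 = \left(\left(810 - \left(744 + 145362\right)\right) + 1350226\right) - 93001 = \left(\left(810 - 146106\right) + 1350226\right) - 93001 = \left(-145296 + 1350226\right) - 93001 = 1204930 - 93001 = 1111929$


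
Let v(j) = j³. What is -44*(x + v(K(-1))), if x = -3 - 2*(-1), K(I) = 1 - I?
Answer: -308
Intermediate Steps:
x = -1 (x = -3 + 2 = -1)
-44*(x + v(K(-1))) = -44*(-1 + (1 - 1*(-1))³) = -44*(-1 + (1 + 1)³) = -44*(-1 + 2³) = -44*(-1 + 8) = -44*7 = -308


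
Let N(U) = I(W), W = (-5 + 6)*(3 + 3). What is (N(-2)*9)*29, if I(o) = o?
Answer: 1566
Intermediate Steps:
W = 6 (W = 1*6 = 6)
N(U) = 6
(N(-2)*9)*29 = (6*9)*29 = 54*29 = 1566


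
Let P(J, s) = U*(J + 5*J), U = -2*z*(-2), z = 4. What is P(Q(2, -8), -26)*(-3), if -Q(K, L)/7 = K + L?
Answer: -12096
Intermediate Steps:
Q(K, L) = -7*K - 7*L (Q(K, L) = -7*(K + L) = -7*K - 7*L)
U = 16 (U = -2*4*(-2) = -8*(-2) = 16)
P(J, s) = 96*J (P(J, s) = 16*(J + 5*J) = 16*(6*J) = 96*J)
P(Q(2, -8), -26)*(-3) = (96*(-7*2 - 7*(-8)))*(-3) = (96*(-14 + 56))*(-3) = (96*42)*(-3) = 4032*(-3) = -12096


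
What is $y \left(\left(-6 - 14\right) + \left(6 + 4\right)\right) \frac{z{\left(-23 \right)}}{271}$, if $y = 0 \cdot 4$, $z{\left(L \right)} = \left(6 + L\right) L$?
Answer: $0$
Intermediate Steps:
$z{\left(L \right)} = L \left(6 + L\right)$
$y = 0$
$y \left(\left(-6 - 14\right) + \left(6 + 4\right)\right) \frac{z{\left(-23 \right)}}{271} = 0 \left(\left(-6 - 14\right) + \left(6 + 4\right)\right) \frac{\left(-23\right) \left(6 - 23\right)}{271} = 0 \left(-20 + 10\right) \left(-23\right) \left(-17\right) \frac{1}{271} = 0 \left(-10\right) 391 \cdot \frac{1}{271} = 0 \cdot \frac{391}{271} = 0$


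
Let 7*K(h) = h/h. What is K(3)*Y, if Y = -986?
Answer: -986/7 ≈ -140.86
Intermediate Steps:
K(h) = ⅐ (K(h) = (h/h)/7 = (⅐)*1 = ⅐)
K(3)*Y = (⅐)*(-986) = -986/7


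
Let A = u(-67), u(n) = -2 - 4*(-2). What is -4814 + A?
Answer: -4808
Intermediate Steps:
u(n) = 6 (u(n) = -2 + 8 = 6)
A = 6
-4814 + A = -4814 + 6 = -4808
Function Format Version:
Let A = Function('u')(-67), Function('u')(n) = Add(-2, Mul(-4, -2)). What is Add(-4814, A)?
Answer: -4808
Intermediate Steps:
Function('u')(n) = 6 (Function('u')(n) = Add(-2, 8) = 6)
A = 6
Add(-4814, A) = Add(-4814, 6) = -4808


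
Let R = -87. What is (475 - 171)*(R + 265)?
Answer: 54112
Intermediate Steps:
(475 - 171)*(R + 265) = (475 - 171)*(-87 + 265) = 304*178 = 54112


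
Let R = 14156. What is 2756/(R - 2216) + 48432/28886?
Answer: 82235987/43112355 ≈ 1.9075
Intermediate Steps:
2756/(R - 2216) + 48432/28886 = 2756/(14156 - 2216) + 48432/28886 = 2756/11940 + 48432*(1/28886) = 2756*(1/11940) + 24216/14443 = 689/2985 + 24216/14443 = 82235987/43112355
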